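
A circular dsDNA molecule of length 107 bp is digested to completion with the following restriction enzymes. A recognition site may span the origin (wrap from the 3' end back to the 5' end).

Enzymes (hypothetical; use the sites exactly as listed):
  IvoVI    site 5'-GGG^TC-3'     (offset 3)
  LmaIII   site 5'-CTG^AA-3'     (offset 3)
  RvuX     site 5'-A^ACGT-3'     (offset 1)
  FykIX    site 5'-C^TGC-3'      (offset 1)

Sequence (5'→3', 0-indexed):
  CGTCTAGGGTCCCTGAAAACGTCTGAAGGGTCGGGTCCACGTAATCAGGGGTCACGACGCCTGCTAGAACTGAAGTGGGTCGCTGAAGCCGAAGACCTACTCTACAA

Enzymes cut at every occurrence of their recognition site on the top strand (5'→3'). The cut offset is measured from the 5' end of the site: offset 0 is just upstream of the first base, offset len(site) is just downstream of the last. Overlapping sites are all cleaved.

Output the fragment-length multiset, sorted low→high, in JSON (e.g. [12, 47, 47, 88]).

Per-enzyme occurrences:
  IvoVI (GGGTC, off=3): starts [6, 27, 32, 48, 76] → cuts [9, 30, 35, 51, 79]
  LmaIII (CTGAA, off=3): starts [12, 22, 69, 82] → cuts [15, 25, 72, 85]
  RvuX (AACGT, off=1): starts [17, 105] → cuts [18, 106]
  FykIX (CTGC, off=1): starts [60] → cuts [61]

All cut coordinates (distinct, sorted): [9, 15, 18, 25, 30, 35, 51, 61, 72, 79, 85, 106]

Fragment lengths:
  9→15: 6 bp
  15→18: 3 bp
  18→25: 7 bp
  25→30: 5 bp
  30→35: 5 bp
  35→51: 16 bp
  51→61: 10 bp
  61→72: 11 bp
  72→79: 7 bp
  79→85: 6 bp
  85→106: 21 bp
  106→9 (wrap): 107-106+9 = 10 bp

[3,5,5,6,6,7,7,10,10,11,16,21]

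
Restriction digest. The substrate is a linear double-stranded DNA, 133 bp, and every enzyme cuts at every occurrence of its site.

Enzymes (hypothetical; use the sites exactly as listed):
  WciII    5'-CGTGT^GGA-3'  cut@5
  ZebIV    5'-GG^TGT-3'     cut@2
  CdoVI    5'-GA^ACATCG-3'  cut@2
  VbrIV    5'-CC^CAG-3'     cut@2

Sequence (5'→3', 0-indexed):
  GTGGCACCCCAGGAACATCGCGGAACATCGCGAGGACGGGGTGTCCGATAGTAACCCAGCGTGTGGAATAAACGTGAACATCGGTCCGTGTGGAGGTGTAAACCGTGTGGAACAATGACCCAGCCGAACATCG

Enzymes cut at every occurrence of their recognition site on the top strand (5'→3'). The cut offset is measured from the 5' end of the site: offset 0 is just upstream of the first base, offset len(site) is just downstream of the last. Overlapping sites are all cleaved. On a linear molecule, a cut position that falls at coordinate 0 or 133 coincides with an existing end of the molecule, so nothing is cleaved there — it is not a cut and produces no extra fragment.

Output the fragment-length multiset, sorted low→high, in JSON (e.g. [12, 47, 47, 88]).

Site scan:
  WciII CGTGTGGA/5: at [59, 86, 103] ⇒ [64, 91, 108]
  ZebIV GGTGT/2: at [39, 94] ⇒ [41, 96]
  CdoVI GAACATCG/2: at [12, 22, 75, 125] ⇒ [14, 24, 77, 127]
  VbrIV CCCAG/2: at [7, 54, 118] ⇒ [9, 56, 120]

All cut coordinates (distinct, sorted): [9, 14, 24, 41, 56, 64, 77, 91, 96, 108, 120, 127]

Fragments:
  [0,9): 9 bp
  [9,14): 5 bp
  [14,24): 10 bp
  [24,41): 17 bp
  [41,56): 15 bp
  [56,64): 8 bp
  [64,77): 13 bp
  [77,91): 14 bp
  [91,96): 5 bp
  [96,108): 12 bp
  [108,120): 12 bp
  [120,127): 7 bp
  [127,133): 6 bp

[5,5,6,7,8,9,10,12,12,13,14,15,17]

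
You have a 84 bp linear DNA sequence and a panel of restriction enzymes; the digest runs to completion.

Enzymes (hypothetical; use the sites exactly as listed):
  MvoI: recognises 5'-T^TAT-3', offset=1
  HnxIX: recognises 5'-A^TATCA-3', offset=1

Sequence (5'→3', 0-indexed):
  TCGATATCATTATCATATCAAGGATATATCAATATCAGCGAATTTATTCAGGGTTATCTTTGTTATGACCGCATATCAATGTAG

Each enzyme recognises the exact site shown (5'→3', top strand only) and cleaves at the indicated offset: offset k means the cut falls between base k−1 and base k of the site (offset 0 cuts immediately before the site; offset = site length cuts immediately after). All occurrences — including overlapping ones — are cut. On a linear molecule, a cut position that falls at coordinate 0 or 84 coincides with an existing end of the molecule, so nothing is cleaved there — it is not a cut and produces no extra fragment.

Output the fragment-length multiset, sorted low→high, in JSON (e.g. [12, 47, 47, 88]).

[4,5,6,6,9,10,10,11,11,12]

Per-enzyme occurrences:
  MvoI TTAT/1: at [9, 43, 53, 62] ⇒ [10, 44, 54, 63]
  HnxIX ATATCA/1: at [3, 14, 25, 31, 72] ⇒ [4, 15, 26, 32, 73]

Pooled cuts: [4, 10, 15, 26, 32, 44, 54, 63, 73]

Fragments:
  [0,4): 4 bp
  [4,10): 6 bp
  [10,15): 5 bp
  [15,26): 11 bp
  [26,32): 6 bp
  [32,44): 12 bp
  [44,54): 10 bp
  [54,63): 9 bp
  [63,73): 10 bp
  [73,84): 11 bp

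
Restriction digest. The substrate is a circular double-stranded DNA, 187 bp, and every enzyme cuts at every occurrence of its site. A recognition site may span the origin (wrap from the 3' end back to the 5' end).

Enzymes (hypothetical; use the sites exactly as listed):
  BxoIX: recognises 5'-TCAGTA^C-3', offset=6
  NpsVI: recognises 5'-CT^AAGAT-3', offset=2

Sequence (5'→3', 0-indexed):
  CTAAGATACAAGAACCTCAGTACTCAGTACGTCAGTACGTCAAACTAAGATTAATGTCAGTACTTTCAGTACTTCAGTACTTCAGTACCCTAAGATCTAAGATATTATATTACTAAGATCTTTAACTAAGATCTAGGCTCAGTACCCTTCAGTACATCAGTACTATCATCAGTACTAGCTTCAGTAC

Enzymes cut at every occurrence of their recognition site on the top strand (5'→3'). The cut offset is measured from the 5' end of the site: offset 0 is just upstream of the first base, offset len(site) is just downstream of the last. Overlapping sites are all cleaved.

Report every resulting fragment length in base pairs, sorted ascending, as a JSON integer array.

Site scan:
  BxoIX (TCAGTAC, off=6): starts [16, 23, 31, 56, 65, 73, 81, 138, 148, 156, 168, 180] → cuts [22, 29, 37, 62, 71, 79, 87, 144, 154, 162, 174, 186]
  NpsVI (CTAAGAT, off=2): starts [0, 44, 89, 96, 112, 125] → cuts [2, 46, 91, 98, 114, 127]

Pooled cuts: [2, 22, 29, 37, 46, 62, 71, 79, 87, 91, 98, 114, 127, 144, 154, 162, 174, 186]

Fragments:
  2→22: 20 bp
  22→29: 7 bp
  29→37: 8 bp
  37→46: 9 bp
  46→62: 16 bp
  62→71: 9 bp
  71→79: 8 bp
  79→87: 8 bp
  87→91: 4 bp
  91→98: 7 bp
  98→114: 16 bp
  114→127: 13 bp
  127→144: 17 bp
  144→154: 10 bp
  154→162: 8 bp
  162→174: 12 bp
  174→186: 12 bp
  186→2 (wrap): 187-186+2 = 3 bp

[3,4,7,7,8,8,8,8,9,9,10,12,12,13,16,16,17,20]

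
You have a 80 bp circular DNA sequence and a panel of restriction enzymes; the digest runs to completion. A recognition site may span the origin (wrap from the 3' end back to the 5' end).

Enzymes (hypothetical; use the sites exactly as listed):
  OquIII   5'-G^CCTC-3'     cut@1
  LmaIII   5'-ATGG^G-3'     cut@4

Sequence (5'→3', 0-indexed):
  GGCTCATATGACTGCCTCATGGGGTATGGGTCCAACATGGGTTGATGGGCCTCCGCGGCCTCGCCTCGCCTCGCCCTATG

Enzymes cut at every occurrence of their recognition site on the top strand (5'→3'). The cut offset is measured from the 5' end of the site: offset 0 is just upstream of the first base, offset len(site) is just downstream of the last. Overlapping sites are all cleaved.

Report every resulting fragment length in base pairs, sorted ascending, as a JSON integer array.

[1,5,5,7,8,8,9,11,13,13]

Site scan:
  OquIII (GCCTC, off=1): starts [13, 48, 57, 62, 67] → cuts [14, 49, 58, 63, 68]
  LmaIII (ATGGG, off=4): starts [18, 25, 36, 44, 77] → cuts [1, 22, 29, 40, 48]

Pooled cuts: [1, 14, 22, 29, 40, 48, 49, 58, 63, 68]

Fragments:
  1→14: 13 bp
  14→22: 8 bp
  22→29: 7 bp
  29→40: 11 bp
  40→48: 8 bp
  48→49: 1 bp
  49→58: 9 bp
  58→63: 5 bp
  63→68: 5 bp
  68→1 (wrap): 80-68+1 = 13 bp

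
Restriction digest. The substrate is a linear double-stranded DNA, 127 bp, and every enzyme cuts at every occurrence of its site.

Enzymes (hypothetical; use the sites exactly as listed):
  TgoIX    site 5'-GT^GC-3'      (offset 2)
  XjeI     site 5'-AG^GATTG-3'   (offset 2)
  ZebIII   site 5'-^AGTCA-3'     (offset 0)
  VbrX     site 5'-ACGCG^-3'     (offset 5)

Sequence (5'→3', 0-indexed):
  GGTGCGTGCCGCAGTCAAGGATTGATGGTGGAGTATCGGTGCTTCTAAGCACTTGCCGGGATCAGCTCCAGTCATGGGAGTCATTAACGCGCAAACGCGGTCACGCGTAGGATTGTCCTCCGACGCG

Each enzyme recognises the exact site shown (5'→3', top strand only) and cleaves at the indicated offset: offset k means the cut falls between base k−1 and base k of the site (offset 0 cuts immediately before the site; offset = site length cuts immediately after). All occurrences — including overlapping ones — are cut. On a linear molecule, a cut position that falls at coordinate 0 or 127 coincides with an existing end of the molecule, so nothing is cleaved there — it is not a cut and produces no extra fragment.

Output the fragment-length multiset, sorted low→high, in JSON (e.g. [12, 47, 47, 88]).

Scan for sites:
  TgoIX (GTGC, off=2): starts [1, 5, 38] → cuts [3, 7, 40]
  XjeI (AGGATTG, off=2): starts [17, 108] → cuts [19, 110]
  ZebIII (AGTCA, off=0): starts [12, 69, 78] → cuts [12, 69, 78]
  VbrX (ACGCG, off=5): starts [86, 94, 102, 122] → cuts [91, 99, 107] (position 127 is a terminus of the linear molecule — no cut)

All cut coordinates (distinct, sorted): [3, 7, 12, 19, 40, 69, 78, 91, 99, 107, 110]

Fragment lengths:
  [0,3): 3 bp
  [3,7): 4 bp
  [7,12): 5 bp
  [12,19): 7 bp
  [19,40): 21 bp
  [40,69): 29 bp
  [69,78): 9 bp
  [78,91): 13 bp
  [91,99): 8 bp
  [99,107): 8 bp
  [107,110): 3 bp
  [110,127): 17 bp

[3,3,4,5,7,8,8,9,13,17,21,29]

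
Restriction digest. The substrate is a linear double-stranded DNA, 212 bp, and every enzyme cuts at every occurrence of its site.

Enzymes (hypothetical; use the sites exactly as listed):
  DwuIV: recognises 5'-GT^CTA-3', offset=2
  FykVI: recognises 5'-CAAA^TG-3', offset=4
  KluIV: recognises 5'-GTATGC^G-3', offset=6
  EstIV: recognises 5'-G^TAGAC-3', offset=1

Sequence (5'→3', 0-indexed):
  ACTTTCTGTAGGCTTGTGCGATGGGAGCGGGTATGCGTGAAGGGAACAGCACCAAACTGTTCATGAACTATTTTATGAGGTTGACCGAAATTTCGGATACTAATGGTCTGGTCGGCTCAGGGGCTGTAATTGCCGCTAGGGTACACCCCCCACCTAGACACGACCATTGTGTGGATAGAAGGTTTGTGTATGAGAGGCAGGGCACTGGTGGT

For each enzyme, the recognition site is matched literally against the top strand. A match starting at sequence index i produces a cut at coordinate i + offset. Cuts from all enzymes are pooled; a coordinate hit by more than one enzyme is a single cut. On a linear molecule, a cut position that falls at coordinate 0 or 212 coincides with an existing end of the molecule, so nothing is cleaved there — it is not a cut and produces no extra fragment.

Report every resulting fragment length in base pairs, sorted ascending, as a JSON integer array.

Site scan:
  DwuIV (GTCTA, off=2): no sites
  FykVI (CAAATG, off=4): no sites
  KluIV (GTATGCG, off=6): starts [30] → cuts [36]
  EstIV (GTAGAC, off=1): no sites

All cut coordinates (distinct, sorted): [36]

Fragment lengths:
  [0,36): 36 bp
  [36,212): 176 bp

[36,176]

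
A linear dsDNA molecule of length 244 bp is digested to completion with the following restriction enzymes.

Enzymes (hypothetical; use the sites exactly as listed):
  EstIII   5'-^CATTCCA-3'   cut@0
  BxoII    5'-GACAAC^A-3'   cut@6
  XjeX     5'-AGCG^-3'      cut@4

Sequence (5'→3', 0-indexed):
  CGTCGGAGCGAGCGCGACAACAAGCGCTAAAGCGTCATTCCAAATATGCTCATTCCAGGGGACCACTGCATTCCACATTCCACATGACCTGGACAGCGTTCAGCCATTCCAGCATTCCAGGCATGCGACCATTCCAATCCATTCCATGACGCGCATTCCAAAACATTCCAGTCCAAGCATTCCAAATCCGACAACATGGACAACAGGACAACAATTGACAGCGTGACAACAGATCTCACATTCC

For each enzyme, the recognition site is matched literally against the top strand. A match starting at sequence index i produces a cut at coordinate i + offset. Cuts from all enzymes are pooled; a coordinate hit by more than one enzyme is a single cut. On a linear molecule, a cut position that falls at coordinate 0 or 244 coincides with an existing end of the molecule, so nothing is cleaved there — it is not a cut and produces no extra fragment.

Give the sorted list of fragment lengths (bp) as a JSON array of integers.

[1,4,5,6,7,7,7,8,8,8,9,10,10,10,11,14,14,14,15,17,18,18,23]

Site scan:
  EstIII CATTCCA/0: at [35, 50, 68, 75, 104, 112, 129, 139, 153, 163, 177] ⇒ [35, 50, 68, 75, 104, 112, 129, 139, 153, 163, 177]
  BxoII GACAACA/6: at [15, 189, 198, 206, 224] ⇒ [21, 195, 204, 212, 230]
  XjeX AGCG/4: at [6, 10, 22, 30, 94, 219] ⇒ [10, 14, 26, 34, 98, 223]

All cut coordinates (distinct, sorted): [10, 14, 21, 26, 34, 35, 50, 68, 75, 98, 104, 112, 129, 139, 153, 163, 177, 195, 204, 212, 223, 230]

Fragment lengths:
  [0,10): 10 bp
  [10,14): 4 bp
  [14,21): 7 bp
  [21,26): 5 bp
  [26,34): 8 bp
  [34,35): 1 bp
  [35,50): 15 bp
  [50,68): 18 bp
  [68,75): 7 bp
  [75,98): 23 bp
  [98,104): 6 bp
  [104,112): 8 bp
  [112,129): 17 bp
  [129,139): 10 bp
  [139,153): 14 bp
  [153,163): 10 bp
  [163,177): 14 bp
  [177,195): 18 bp
  [195,204): 9 bp
  [204,212): 8 bp
  [212,223): 11 bp
  [223,230): 7 bp
  [230,244): 14 bp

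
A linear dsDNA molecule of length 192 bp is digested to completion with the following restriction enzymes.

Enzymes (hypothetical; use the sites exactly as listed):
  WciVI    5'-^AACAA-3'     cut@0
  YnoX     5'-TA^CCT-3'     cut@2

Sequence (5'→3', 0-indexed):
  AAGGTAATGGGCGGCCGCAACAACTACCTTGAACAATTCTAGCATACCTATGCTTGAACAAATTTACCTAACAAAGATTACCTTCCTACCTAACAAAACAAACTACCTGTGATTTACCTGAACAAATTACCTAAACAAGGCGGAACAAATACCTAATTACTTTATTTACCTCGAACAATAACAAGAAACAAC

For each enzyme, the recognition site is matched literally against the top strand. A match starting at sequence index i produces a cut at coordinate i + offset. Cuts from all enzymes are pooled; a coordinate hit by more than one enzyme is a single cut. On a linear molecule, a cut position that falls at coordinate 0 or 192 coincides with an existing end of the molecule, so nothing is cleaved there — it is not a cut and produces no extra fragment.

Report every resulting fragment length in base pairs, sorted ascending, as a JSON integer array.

[3,3,4,4,5,5,5,6,6,7,8,8,8,9,9,10,10,10,11,11,15,17,18]

Site scan:
  WciVI (AACAA, off=0): starts [18, 31, 56, 69, 91, 96, 120, 133, 143, 173, 179, 186] → cuts [18, 31, 56, 69, 91, 96, 120, 133, 143, 173, 179, 186]
  YnoX (TACCT, off=2): starts [24, 44, 64, 78, 86, 103, 114, 127, 149, 166] → cuts [26, 46, 66, 80, 88, 105, 116, 129, 151, 168]

All cut coordinates (distinct, sorted): [18, 26, 31, 46, 56, 66, 69, 80, 88, 91, 96, 105, 116, 120, 129, 133, 143, 151, 168, 173, 179, 186]

Fragments:
  [0,18): 18 bp
  [18,26): 8 bp
  [26,31): 5 bp
  [31,46): 15 bp
  [46,56): 10 bp
  [56,66): 10 bp
  [66,69): 3 bp
  [69,80): 11 bp
  [80,88): 8 bp
  [88,91): 3 bp
  [91,96): 5 bp
  [96,105): 9 bp
  [105,116): 11 bp
  [116,120): 4 bp
  [120,129): 9 bp
  [129,133): 4 bp
  [133,143): 10 bp
  [143,151): 8 bp
  [151,168): 17 bp
  [168,173): 5 bp
  [173,179): 6 bp
  [179,186): 7 bp
  [186,192): 6 bp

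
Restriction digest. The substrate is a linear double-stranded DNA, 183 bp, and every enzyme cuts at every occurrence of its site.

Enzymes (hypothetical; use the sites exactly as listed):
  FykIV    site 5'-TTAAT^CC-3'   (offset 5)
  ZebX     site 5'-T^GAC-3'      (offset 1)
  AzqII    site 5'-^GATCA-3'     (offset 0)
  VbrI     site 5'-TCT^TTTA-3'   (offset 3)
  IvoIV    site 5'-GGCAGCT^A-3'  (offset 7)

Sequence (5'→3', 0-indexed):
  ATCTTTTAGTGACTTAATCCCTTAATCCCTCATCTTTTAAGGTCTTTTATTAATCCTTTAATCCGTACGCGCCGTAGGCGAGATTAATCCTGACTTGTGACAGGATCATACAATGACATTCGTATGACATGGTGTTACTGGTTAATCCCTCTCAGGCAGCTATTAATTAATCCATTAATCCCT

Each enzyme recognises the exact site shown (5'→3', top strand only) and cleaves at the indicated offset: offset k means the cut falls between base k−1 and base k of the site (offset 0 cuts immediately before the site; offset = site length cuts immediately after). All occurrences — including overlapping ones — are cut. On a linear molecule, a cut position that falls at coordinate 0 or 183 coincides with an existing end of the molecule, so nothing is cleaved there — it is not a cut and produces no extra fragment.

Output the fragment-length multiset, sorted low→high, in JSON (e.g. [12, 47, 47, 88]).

Per-enzyme occurrences:
  FykIV (TTAATCC, off=5): starts [13, 21, 49, 57, 83, 141, 166, 174] → cuts [18, 26, 54, 62, 88, 146, 171, 179]
  ZebX (TGAC, off=1): starts [9, 90, 97, 113, 124] → cuts [10, 91, 98, 114, 125]
  AzqII (GATCA, off=0): starts [103] → cuts [103]
  VbrI (TCTTTTA, off=3): starts [1, 32, 42] → cuts [4, 35, 45]
  IvoIV (GGCAGCTA, off=7): starts [154] → cuts [161]

All cut coordinates (distinct, sorted): [4, 10, 18, 26, 35, 45, 54, 62, 88, 91, 98, 103, 114, 125, 146, 161, 171, 179]

Fragment lengths:
  [0,4): 4 bp
  [4,10): 6 bp
  [10,18): 8 bp
  [18,26): 8 bp
  [26,35): 9 bp
  [35,45): 10 bp
  [45,54): 9 bp
  [54,62): 8 bp
  [62,88): 26 bp
  [88,91): 3 bp
  [91,98): 7 bp
  [98,103): 5 bp
  [103,114): 11 bp
  [114,125): 11 bp
  [125,146): 21 bp
  [146,161): 15 bp
  [161,171): 10 bp
  [171,179): 8 bp
  [179,183): 4 bp

[3,4,4,5,6,7,8,8,8,8,9,9,10,10,11,11,15,21,26]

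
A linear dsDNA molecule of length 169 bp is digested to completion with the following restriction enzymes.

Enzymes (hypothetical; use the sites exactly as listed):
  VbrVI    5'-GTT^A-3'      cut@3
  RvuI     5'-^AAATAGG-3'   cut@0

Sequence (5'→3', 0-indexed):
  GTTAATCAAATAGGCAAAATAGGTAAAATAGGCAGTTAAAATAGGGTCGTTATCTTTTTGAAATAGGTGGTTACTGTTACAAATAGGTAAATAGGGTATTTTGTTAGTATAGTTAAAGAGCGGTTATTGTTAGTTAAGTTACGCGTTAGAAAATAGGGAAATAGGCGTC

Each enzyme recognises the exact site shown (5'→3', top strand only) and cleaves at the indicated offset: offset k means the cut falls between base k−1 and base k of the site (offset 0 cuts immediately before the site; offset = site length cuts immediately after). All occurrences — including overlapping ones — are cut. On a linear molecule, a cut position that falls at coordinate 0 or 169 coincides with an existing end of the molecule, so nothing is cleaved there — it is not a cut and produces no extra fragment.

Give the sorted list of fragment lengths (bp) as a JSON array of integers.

Site scan:
  VbrVI (GTTA, off=3): starts [0, 34, 48, 69, 75, 102, 111, 122, 128, 132, 137, 144] → cuts [3, 37, 51, 72, 78, 105, 114, 125, 131, 135, 140, 147]
  RvuI (AAATAGG, off=0): starts [7, 16, 25, 38, 60, 80, 88, 150, 158] → cuts [7, 16, 25, 38, 60, 80, 88, 150, 158]

All cut coordinates (distinct, sorted): [3, 7, 16, 25, 37, 38, 51, 60, 72, 78, 80, 88, 105, 114, 125, 131, 135, 140, 147, 150, 158]

Fragments:
  [0,3): 3 bp
  [3,7): 4 bp
  [7,16): 9 bp
  [16,25): 9 bp
  [25,37): 12 bp
  [37,38): 1 bp
  [38,51): 13 bp
  [51,60): 9 bp
  [60,72): 12 bp
  [72,78): 6 bp
  [78,80): 2 bp
  [80,88): 8 bp
  [88,105): 17 bp
  [105,114): 9 bp
  [114,125): 11 bp
  [125,131): 6 bp
  [131,135): 4 bp
  [135,140): 5 bp
  [140,147): 7 bp
  [147,150): 3 bp
  [150,158): 8 bp
  [158,169): 11 bp

[1,2,3,3,4,4,5,6,6,7,8,8,9,9,9,9,11,11,12,12,13,17]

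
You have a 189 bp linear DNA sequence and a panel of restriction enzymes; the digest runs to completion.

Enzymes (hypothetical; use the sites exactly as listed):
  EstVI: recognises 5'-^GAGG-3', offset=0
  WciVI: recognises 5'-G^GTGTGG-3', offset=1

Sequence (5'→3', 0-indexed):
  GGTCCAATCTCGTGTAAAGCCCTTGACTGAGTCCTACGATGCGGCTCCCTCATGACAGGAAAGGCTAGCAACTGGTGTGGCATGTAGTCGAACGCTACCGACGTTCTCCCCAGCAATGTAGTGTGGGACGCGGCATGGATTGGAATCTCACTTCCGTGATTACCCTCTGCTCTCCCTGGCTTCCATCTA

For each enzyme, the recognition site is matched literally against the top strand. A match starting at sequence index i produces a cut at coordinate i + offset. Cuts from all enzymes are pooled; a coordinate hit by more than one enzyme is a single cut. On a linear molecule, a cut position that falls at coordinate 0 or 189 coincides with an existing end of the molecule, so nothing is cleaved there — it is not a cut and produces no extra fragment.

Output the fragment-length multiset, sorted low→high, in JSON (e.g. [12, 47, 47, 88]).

[74,115]

Site scan:
  EstVI (GAGG, off=0): no sites
  WciVI (GGTGTGG, off=1): starts [73] → cuts [74]

All cut coordinates (distinct, sorted): [74]

Fragments:
  [0,74): 74 bp
  [74,189): 115 bp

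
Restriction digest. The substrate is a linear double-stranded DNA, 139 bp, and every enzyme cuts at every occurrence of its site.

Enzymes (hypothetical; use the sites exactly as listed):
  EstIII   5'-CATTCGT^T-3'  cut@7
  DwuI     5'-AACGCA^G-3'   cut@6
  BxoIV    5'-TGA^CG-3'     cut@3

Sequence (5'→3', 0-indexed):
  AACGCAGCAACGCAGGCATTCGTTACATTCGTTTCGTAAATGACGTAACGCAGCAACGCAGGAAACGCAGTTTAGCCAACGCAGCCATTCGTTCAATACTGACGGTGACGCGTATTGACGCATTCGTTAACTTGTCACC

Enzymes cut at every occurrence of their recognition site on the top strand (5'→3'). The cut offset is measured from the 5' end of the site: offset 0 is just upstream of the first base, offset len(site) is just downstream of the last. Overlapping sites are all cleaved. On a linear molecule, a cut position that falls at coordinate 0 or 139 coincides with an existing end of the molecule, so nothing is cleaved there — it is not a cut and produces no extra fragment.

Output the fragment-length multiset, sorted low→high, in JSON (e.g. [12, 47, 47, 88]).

[6,6,8,8,9,9,9,9,9,9,10,10,11,12,14]

Scan for sites:
  EstIII CATTCGTT/7: at [16, 25, 85, 120] ⇒ [23, 32, 92, 127]
  DwuI AACGCAG/6: at [0, 8, 46, 54, 63, 77] ⇒ [6, 14, 52, 60, 69, 83]
  BxoIV TGACG/3: at [40, 99, 105, 115] ⇒ [43, 102, 108, 118]

Pooled cuts: [6, 14, 23, 32, 43, 52, 60, 69, 83, 92, 102, 108, 118, 127]

Fragment lengths:
  [0,6): 6 bp
  [6,14): 8 bp
  [14,23): 9 bp
  [23,32): 9 bp
  [32,43): 11 bp
  [43,52): 9 bp
  [52,60): 8 bp
  [60,69): 9 bp
  [69,83): 14 bp
  [83,92): 9 bp
  [92,102): 10 bp
  [102,108): 6 bp
  [108,118): 10 bp
  [118,127): 9 bp
  [127,139): 12 bp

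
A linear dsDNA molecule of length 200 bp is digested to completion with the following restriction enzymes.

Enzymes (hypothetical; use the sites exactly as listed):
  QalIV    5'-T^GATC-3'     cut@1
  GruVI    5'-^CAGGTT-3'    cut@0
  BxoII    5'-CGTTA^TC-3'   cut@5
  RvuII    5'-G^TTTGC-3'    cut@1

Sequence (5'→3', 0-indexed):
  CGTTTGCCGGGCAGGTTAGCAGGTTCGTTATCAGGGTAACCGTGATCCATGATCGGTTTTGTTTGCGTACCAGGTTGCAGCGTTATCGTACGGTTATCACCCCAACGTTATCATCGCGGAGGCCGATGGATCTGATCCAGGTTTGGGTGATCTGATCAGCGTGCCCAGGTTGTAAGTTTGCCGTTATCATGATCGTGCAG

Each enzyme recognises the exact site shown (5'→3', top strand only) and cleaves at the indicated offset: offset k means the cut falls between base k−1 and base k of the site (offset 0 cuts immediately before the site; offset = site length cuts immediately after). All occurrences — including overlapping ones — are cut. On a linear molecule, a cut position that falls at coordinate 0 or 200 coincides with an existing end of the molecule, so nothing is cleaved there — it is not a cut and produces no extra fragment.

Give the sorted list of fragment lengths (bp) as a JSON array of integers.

[2,4,4,5,7,8,9,9,10,10,11,11,11,11,12,13,15,23,25]

Site scan:
  QalIV (TGATC, off=1): starts [42, 49, 132, 147, 152, 189] → cuts [43, 50, 133, 148, 153, 190]
  GruVI (CAGGTT, off=0): starts [11, 19, 70, 137, 165] → cuts [11, 19, 70, 137, 165]
  BxoII (CGTTATC, off=5): starts [25, 80, 105, 181] → cuts [30, 85, 110, 186]
  RvuII (GTTTGC, off=1): starts [1, 60, 175] → cuts [2, 61, 176]

All cut coordinates (distinct, sorted): [2, 11, 19, 30, 43, 50, 61, 70, 85, 110, 133, 137, 148, 153, 165, 176, 186, 190]

Fragments:
  [0,2): 2 bp
  [2,11): 9 bp
  [11,19): 8 bp
  [19,30): 11 bp
  [30,43): 13 bp
  [43,50): 7 bp
  [50,61): 11 bp
  [61,70): 9 bp
  [70,85): 15 bp
  [85,110): 25 bp
  [110,133): 23 bp
  [133,137): 4 bp
  [137,148): 11 bp
  [148,153): 5 bp
  [153,165): 12 bp
  [165,176): 11 bp
  [176,186): 10 bp
  [186,190): 4 bp
  [190,200): 10 bp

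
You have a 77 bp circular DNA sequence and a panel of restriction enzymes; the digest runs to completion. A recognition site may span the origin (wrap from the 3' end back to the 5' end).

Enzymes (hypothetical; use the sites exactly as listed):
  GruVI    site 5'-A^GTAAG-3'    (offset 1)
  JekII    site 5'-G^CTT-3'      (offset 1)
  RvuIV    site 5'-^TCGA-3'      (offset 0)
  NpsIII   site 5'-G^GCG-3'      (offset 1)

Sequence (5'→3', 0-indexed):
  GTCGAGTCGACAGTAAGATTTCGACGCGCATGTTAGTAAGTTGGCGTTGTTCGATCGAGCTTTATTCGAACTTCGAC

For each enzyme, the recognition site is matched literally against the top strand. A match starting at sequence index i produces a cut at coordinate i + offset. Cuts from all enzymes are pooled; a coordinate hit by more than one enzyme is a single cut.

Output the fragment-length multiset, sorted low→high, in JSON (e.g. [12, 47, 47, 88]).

Scan for sites:
  GruVI AGTAAG/1: at [11, 34] ⇒ [12, 35]
  JekII GCTT/1: at [58] ⇒ [59]
  RvuIV TCGA/0: at [1, 6, 20, 50, 54, 65, 72] ⇒ [1, 6, 20, 50, 54, 65, 72]
  NpsIII GGCG/1: at [42] ⇒ [43]

All cut coordinates (distinct, sorted): [1, 6, 12, 20, 35, 43, 50, 54, 59, 65, 72]

Fragments:
  1→6: 5 bp
  6→12: 6 bp
  12→20: 8 bp
  20→35: 15 bp
  35→43: 8 bp
  43→50: 7 bp
  50→54: 4 bp
  54→59: 5 bp
  59→65: 6 bp
  65→72: 7 bp
  72→1 (wrap): 77-72+1 = 6 bp

[4,5,5,6,6,6,7,7,8,8,15]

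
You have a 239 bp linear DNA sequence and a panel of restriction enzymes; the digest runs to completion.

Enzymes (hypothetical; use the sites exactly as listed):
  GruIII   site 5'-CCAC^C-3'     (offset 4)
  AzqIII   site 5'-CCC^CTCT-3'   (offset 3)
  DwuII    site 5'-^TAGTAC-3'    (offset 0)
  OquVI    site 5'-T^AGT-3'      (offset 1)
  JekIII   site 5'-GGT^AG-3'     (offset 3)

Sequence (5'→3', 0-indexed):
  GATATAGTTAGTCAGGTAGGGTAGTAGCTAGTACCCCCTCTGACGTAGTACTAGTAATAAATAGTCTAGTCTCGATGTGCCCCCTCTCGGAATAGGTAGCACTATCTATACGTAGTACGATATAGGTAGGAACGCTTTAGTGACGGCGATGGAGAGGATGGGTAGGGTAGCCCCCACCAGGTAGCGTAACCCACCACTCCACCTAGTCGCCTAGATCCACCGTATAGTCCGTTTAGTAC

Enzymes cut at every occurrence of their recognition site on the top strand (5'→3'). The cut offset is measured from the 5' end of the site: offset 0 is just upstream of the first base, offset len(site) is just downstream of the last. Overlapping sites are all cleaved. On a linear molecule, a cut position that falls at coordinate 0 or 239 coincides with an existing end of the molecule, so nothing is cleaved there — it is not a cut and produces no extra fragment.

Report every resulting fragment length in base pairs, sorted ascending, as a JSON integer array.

Site scan:
  GruIII (CCACC, off=4): starts [173, 190, 198, 216] → cuts [177, 194, 202, 220]
  AzqIII (CCCCTCT, off=3): starts [34, 80] → cuts [37, 83]
  DwuII (TAGTAC, off=0): starts [28, 45, 112, 233] → cuts [28, 45, 112, 233]
  OquVI (TAGT, off=1): starts [4, 8, 21, 28, 45, 51, 61, 66, 112, 137, 203, 224, 233] → cuts [5, 9, 22, 29, 46, 52, 62, 67, 113, 138, 204, 225, 234]
  JekIII (GGTAG, off=3): starts [14, 19, 94, 124, 160, 165, 179] → cuts [17, 22, 97, 127, 163, 168, 182]

All cut coordinates (distinct, sorted): [5, 9, 17, 22, 28, 29, 37, 45, 46, 52, 62, 67, 83, 97, 112, 113, 127, 138, 163, 168, 177, 182, 194, 202, 204, 220, 225, 233, 234]

Fragments:
  [0,5): 5 bp
  [5,9): 4 bp
  [9,17): 8 bp
  [17,22): 5 bp
  [22,28): 6 bp
  [28,29): 1 bp
  [29,37): 8 bp
  [37,45): 8 bp
  [45,46): 1 bp
  [46,52): 6 bp
  [52,62): 10 bp
  [62,67): 5 bp
  [67,83): 16 bp
  [83,97): 14 bp
  [97,112): 15 bp
  [112,113): 1 bp
  [113,127): 14 bp
  [127,138): 11 bp
  [138,163): 25 bp
  [163,168): 5 bp
  [168,177): 9 bp
  [177,182): 5 bp
  [182,194): 12 bp
  [194,202): 8 bp
  [202,204): 2 bp
  [204,220): 16 bp
  [220,225): 5 bp
  [225,233): 8 bp
  [233,234): 1 bp
  [234,239): 5 bp

[1,1,1,1,2,4,5,5,5,5,5,5,5,6,6,8,8,8,8,8,9,10,11,12,14,14,15,16,16,25]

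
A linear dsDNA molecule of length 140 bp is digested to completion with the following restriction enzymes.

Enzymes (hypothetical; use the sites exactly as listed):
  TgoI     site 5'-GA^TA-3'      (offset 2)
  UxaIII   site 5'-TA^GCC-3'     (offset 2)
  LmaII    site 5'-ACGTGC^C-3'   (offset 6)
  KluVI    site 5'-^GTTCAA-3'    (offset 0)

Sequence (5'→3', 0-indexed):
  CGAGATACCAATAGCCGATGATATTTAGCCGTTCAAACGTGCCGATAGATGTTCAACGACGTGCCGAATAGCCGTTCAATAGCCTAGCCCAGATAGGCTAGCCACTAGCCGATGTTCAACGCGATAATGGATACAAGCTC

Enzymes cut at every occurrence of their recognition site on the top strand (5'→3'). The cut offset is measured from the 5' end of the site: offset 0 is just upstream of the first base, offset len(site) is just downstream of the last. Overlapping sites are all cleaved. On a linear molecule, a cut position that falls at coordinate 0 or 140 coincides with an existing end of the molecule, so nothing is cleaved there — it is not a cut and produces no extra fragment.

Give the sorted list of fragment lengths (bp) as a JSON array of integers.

[3,3,3,5,5,5,6,6,6,7,7,7,7,8,8,8,9,11,12,14]

Site scan:
  TgoI (GATA, off=2): starts [3, 19, 43, 91, 122, 129] → cuts [5, 21, 45, 93, 124, 131]
  UxaIII (TAGCC, off=2): starts [11, 25, 68, 79, 84, 98, 105] → cuts [13, 27, 70, 81, 86, 100, 107]
  LmaII (ACGTGCC, off=6): starts [36, 58] → cuts [42, 64]
  KluVI (GTTCAA, off=0): starts [30, 50, 73, 113] → cuts [30, 50, 73, 113]

All cut coordinates (distinct, sorted): [5, 13, 21, 27, 30, 42, 45, 50, 64, 70, 73, 81, 86, 93, 100, 107, 113, 124, 131]

Fragment lengths:
  [0,5): 5 bp
  [5,13): 8 bp
  [13,21): 8 bp
  [21,27): 6 bp
  [27,30): 3 bp
  [30,42): 12 bp
  [42,45): 3 bp
  [45,50): 5 bp
  [50,64): 14 bp
  [64,70): 6 bp
  [70,73): 3 bp
  [73,81): 8 bp
  [81,86): 5 bp
  [86,93): 7 bp
  [93,100): 7 bp
  [100,107): 7 bp
  [107,113): 6 bp
  [113,124): 11 bp
  [124,131): 7 bp
  [131,140): 9 bp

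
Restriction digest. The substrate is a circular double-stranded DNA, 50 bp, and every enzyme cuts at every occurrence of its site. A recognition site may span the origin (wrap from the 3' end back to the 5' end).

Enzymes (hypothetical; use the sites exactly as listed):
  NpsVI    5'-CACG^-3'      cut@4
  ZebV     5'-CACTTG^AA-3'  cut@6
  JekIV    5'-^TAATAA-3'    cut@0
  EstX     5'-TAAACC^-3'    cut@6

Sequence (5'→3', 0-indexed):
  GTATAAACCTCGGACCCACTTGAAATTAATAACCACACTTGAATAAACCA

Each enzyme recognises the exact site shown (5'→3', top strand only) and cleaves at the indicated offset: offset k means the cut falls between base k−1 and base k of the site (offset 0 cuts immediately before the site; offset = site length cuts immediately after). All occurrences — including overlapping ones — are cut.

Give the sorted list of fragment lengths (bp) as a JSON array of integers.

Site scan:
  NpsVI (CACG, off=4): no sites
  ZebV CACTTGAA/6: at [16, 35] ⇒ [22, 41]
  JekIV TAATAA/0: at [26] ⇒ [26]
  EstX TAAACC/6: at [3, 43] ⇒ [9, 49]

All cut coordinates (distinct, sorted): [9, 22, 26, 41, 49]

Fragment lengths:
  9→22: 13 bp
  22→26: 4 bp
  26→41: 15 bp
  41→49: 8 bp
  49→9 (wrap): 50-49+9 = 10 bp

[4,8,10,13,15]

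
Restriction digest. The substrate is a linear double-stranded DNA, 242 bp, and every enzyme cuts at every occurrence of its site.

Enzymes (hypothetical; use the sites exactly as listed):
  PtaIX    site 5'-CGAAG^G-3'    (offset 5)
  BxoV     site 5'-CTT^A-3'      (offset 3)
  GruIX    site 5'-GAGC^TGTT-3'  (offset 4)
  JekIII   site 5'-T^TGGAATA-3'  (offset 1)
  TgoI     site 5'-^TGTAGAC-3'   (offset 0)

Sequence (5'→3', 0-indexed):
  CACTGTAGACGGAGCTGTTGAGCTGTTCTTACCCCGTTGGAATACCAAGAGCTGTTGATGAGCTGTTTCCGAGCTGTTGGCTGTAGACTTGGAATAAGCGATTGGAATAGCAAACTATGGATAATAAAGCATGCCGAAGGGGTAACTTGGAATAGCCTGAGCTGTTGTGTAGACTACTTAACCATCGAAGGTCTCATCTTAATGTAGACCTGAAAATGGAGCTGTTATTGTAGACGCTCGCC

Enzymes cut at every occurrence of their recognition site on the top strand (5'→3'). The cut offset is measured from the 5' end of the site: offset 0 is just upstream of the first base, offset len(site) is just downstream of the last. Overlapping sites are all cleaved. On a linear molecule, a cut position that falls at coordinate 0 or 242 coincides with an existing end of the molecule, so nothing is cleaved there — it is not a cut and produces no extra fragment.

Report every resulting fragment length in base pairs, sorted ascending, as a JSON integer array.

[2,3,5,6,7,7,7,8,8,8,10,11,11,11,12,12,13,14,15,15,20,37]

Per-enzyme occurrences:
  PtaIX (CGAAGG, off=5): starts [134, 185] → cuts [139, 190]
  BxoV (CTTA, off=3): starts [27, 176, 197] → cuts [30, 179, 200]
  GruIX (GAGCTGTT, off=4): starts [11, 19, 48, 59, 70, 158, 218] → cuts [15, 23, 52, 63, 74, 162, 222]
  JekIII (TTGGAATA, off=1): starts [36, 88, 101, 146] → cuts [37, 89, 102, 147]
  TgoI (TGTAGAC, off=0): starts [3, 81, 167, 202, 228] → cuts [3, 81, 167, 202, 228]

All cut coordinates (distinct, sorted): [3, 15, 23, 30, 37, 52, 63, 74, 81, 89, 102, 139, 147, 162, 167, 179, 190, 200, 202, 222, 228]

Fragment lengths:
  [0,3): 3 bp
  [3,15): 12 bp
  [15,23): 8 bp
  [23,30): 7 bp
  [30,37): 7 bp
  [37,52): 15 bp
  [52,63): 11 bp
  [63,74): 11 bp
  [74,81): 7 bp
  [81,89): 8 bp
  [89,102): 13 bp
  [102,139): 37 bp
  [139,147): 8 bp
  [147,162): 15 bp
  [162,167): 5 bp
  [167,179): 12 bp
  [179,190): 11 bp
  [190,200): 10 bp
  [200,202): 2 bp
  [202,222): 20 bp
  [222,228): 6 bp
  [228,242): 14 bp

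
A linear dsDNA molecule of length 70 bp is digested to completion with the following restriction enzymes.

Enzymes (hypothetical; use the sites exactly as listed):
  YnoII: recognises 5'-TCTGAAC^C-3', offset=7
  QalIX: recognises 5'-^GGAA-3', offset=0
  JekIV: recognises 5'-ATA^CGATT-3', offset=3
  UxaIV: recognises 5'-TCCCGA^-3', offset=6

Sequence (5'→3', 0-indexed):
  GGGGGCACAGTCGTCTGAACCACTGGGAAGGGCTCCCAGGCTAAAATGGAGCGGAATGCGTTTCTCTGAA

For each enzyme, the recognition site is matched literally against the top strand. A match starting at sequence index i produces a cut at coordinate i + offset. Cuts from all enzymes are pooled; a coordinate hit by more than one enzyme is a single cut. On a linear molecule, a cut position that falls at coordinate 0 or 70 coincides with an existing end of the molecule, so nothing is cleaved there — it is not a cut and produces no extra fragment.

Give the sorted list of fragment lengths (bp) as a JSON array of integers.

Per-enzyme occurrences:
  YnoII TCTGAACC/7: at [13] ⇒ [20]
  QalIX GGAA/0: at [25, 52] ⇒ [25, 52]
  JekIV (ATACGATT, off=3): no sites
  UxaIV (TCCCGA, off=6): no sites

Pooled cuts: [20, 25, 52]

Fragments:
  [0,20): 20 bp
  [20,25): 5 bp
  [25,52): 27 bp
  [52,70): 18 bp

[5,18,20,27]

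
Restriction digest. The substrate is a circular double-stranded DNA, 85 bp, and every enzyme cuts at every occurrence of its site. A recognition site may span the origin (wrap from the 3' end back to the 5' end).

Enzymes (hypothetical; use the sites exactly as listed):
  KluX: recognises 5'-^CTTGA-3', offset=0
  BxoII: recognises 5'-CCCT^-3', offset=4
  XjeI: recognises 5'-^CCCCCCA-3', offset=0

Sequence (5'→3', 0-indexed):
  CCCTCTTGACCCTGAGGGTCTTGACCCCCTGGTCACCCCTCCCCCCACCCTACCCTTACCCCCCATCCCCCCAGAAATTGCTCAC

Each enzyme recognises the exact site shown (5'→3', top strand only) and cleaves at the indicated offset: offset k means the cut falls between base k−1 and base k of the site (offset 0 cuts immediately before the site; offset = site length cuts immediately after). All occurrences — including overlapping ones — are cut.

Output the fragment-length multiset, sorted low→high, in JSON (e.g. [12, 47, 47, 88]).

Site scan:
  KluX CTTGA/0: at [4, 19] ⇒ [4, 19]
  BxoII CCCT/4: at [0, 9, 26, 36, 47, 52] ⇒ [4, 13, 30, 40, 51, 56]
  XjeI CCCCCCA/0: at [40, 58, 66] ⇒ [40, 58, 66]

All cut coordinates (distinct, sorted): [4, 13, 19, 30, 40, 51, 56, 58, 66]

Fragments:
  4→13: 9 bp
  13→19: 6 bp
  19→30: 11 bp
  30→40: 10 bp
  40→51: 11 bp
  51→56: 5 bp
  56→58: 2 bp
  58→66: 8 bp
  66→4 (wrap): 85-66+4 = 23 bp

[2,5,6,8,9,10,11,11,23]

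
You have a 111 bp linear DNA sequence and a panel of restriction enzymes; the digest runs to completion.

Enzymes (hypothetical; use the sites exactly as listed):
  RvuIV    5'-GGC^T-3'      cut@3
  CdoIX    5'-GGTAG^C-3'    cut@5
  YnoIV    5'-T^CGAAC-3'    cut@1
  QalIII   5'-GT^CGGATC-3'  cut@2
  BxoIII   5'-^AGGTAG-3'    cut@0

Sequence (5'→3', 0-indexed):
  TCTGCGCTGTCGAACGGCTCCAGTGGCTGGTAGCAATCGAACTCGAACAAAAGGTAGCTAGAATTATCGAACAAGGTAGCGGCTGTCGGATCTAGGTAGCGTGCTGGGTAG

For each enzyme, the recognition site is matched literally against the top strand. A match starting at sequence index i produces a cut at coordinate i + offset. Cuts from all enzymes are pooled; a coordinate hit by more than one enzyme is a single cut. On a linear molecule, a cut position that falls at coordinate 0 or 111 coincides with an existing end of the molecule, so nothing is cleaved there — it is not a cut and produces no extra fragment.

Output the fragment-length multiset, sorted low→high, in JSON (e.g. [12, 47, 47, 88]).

[3,4,4,6,6,6,6,6,6,7,8,8,9,10,10,12]

Site scan:
  RvuIV (GGCT, off=3): starts [15, 24, 80] → cuts [18, 27, 83]
  CdoIX (GGTAGC, off=5): starts [28, 52, 74, 94] → cuts [33, 57, 79, 99]
  YnoIV (TCGAAC, off=1): starts [9, 36, 42, 66] → cuts [10, 37, 43, 67]
  QalIII (GTCGGATC, off=2): starts [84] → cuts [86]
  BxoIII (AGGTAG, off=0): starts [51, 73, 93] → cuts [51, 73, 93]

All cut coordinates (distinct, sorted): [10, 18, 27, 33, 37, 43, 51, 57, 67, 73, 79, 83, 86, 93, 99]

Fragment lengths:
  [0,10): 10 bp
  [10,18): 8 bp
  [18,27): 9 bp
  [27,33): 6 bp
  [33,37): 4 bp
  [37,43): 6 bp
  [43,51): 8 bp
  [51,57): 6 bp
  [57,67): 10 bp
  [67,73): 6 bp
  [73,79): 6 bp
  [79,83): 4 bp
  [83,86): 3 bp
  [86,93): 7 bp
  [93,99): 6 bp
  [99,111): 12 bp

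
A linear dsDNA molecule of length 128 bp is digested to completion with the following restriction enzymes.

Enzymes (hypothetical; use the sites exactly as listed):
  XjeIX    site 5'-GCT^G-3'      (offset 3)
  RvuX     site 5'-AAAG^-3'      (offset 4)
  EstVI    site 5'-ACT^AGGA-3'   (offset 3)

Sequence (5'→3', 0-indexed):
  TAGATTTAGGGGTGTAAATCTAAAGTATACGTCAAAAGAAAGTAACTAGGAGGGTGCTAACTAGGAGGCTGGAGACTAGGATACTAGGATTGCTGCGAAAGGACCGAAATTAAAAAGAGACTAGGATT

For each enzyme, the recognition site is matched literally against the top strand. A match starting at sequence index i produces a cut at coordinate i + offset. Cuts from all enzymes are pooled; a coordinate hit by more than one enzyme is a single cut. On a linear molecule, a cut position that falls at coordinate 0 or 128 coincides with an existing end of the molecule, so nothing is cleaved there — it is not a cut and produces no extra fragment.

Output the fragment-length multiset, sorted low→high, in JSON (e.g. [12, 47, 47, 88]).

[4,5,5,6,7,7,8,8,9,13,15,16,25]

Site scan:
  XjeIX (GCTG, off=3): starts [67, 91] → cuts [70, 94]
  RvuX (AAAG, off=4): starts [21, 34, 38, 97, 113] → cuts [25, 38, 42, 101, 117]
  EstVI (ACTAGGA, off=3): starts [44, 59, 74, 82, 119] → cuts [47, 62, 77, 85, 122]

All cut coordinates (distinct, sorted): [25, 38, 42, 47, 62, 70, 77, 85, 94, 101, 117, 122]

Fragment lengths:
  [0,25): 25 bp
  [25,38): 13 bp
  [38,42): 4 bp
  [42,47): 5 bp
  [47,62): 15 bp
  [62,70): 8 bp
  [70,77): 7 bp
  [77,85): 8 bp
  [85,94): 9 bp
  [94,101): 7 bp
  [101,117): 16 bp
  [117,122): 5 bp
  [122,128): 6 bp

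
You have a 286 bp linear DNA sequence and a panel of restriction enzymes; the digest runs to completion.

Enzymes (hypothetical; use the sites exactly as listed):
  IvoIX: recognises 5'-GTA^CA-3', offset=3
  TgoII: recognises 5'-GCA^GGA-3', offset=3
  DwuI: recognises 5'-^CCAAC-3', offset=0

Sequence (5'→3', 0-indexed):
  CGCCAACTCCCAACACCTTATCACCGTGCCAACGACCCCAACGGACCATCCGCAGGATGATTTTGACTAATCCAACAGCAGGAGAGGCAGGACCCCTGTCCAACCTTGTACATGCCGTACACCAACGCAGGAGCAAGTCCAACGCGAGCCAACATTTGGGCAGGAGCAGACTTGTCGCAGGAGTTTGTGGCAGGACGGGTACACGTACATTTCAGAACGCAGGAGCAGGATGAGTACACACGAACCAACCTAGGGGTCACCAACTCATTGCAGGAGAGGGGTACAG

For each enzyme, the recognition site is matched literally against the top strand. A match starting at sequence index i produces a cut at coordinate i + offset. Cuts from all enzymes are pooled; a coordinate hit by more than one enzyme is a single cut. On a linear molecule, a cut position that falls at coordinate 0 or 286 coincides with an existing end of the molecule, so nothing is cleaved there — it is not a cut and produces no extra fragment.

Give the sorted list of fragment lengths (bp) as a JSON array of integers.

Scan for sites:
  IvoIX (GTACA, off=3): starts [107, 116, 198, 204, 233, 280] → cuts [110, 119, 201, 207, 236, 283]
  TgoII (GCAGGA, off=3): starts [51, 77, 86, 126, 159, 176, 189, 218, 224, 269] → cuts [54, 80, 89, 129, 162, 179, 192, 221, 227, 272]
  DwuI (CCAAC, off=0): starts [2, 9, 28, 37, 71, 99, 121, 138, 148, 244, 259] → cuts [2, 9, 28, 37, 71, 99, 121, 138, 148, 244, 259]

Pooled cuts: [2, 9, 28, 37, 54, 71, 80, 89, 99, 110, 119, 121, 129, 138, 148, 162, 179, 192, 201, 207, 221, 227, 236, 244, 259, 272, 283]

Fragments:
  [0,2): 2 bp
  [2,9): 7 bp
  [9,28): 19 bp
  [28,37): 9 bp
  [37,54): 17 bp
  [54,71): 17 bp
  [71,80): 9 bp
  [80,89): 9 bp
  [89,99): 10 bp
  [99,110): 11 bp
  [110,119): 9 bp
  [119,121): 2 bp
  [121,129): 8 bp
  [129,138): 9 bp
  [138,148): 10 bp
  [148,162): 14 bp
  [162,179): 17 bp
  [179,192): 13 bp
  [192,201): 9 bp
  [201,207): 6 bp
  [207,221): 14 bp
  [221,227): 6 bp
  [227,236): 9 bp
  [236,244): 8 bp
  [244,259): 15 bp
  [259,272): 13 bp
  [272,283): 11 bp
  [283,286): 3 bp

[2,2,3,6,6,7,8,8,9,9,9,9,9,9,9,10,10,11,11,13,13,14,14,15,17,17,17,19]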